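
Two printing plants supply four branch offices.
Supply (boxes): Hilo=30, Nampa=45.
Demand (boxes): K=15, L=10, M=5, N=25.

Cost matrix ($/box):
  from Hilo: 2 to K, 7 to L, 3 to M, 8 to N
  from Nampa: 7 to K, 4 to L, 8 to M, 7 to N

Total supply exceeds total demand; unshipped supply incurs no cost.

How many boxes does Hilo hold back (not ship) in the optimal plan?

10

Minimum-cost shipments:
  Hilo–K: 15 boxes
  Hilo–M: 5 boxes
  Nampa–L: 10 boxes
  Nampa–N: 25 boxes
Total cost = $260.
Hilo ships 20 of its 30, leaving 10.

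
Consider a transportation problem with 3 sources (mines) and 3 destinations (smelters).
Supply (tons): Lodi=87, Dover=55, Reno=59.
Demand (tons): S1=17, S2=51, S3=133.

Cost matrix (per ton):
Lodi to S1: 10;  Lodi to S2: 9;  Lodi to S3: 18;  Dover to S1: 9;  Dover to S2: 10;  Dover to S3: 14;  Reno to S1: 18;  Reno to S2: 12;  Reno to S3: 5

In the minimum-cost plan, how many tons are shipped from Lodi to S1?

The minimum-cost plan:
  Lodi to S1: 17 × 10 = 170
  Lodi to S2: 51 × 9 = 459
  Lodi to S3: 19 × 18 = 342
  Dover to S3: 55 × 14 = 770
  Reno to S3: 59 × 5 = 295
Total cost = 2036.
So Lodi→S1 carries 17 tons.

17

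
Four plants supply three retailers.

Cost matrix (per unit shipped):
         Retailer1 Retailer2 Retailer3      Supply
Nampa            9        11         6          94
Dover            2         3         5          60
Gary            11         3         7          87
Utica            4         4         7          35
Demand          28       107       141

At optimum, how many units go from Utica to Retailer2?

20

The minimum-cost plan:
  Nampa→Retailer3: 94 × 6 = 564
  Dover→Retailer1: 13 × 2 = 26
  Dover→Retailer3: 47 × 5 = 235
  Gary→Retailer2: 87 × 3 = 261
  Utica→Retailer1: 15 × 4 = 60
  Utica→Retailer2: 20 × 4 = 80
Total cost = 1226.
So Utica→Retailer2 carries 20 units.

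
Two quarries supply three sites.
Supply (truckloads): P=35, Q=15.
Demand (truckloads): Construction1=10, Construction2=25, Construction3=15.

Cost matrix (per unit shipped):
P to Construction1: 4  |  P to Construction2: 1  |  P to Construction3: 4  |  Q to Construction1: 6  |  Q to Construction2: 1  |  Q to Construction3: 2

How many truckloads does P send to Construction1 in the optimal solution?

Optimal shipments:
  P–Construction1: 10 × 4 = 40
  P–Construction2: 25 × 1 = 25
  Q–Construction3: 15 × 2 = 30
Total cost = 95.
So P→Construction1 carries 10 truckloads.

10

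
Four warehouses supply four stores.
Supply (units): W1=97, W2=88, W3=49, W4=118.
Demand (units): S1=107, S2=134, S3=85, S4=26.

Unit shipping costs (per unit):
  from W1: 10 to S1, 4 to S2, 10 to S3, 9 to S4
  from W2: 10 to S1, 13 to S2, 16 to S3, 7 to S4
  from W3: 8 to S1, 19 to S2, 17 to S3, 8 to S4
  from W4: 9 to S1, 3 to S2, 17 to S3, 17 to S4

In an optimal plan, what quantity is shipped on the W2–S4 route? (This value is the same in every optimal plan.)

Solving gives:
  W1–S2: 16 × 4 = 64
  W1–S3: 81 × 10 = 810
  W2–S1: 58 × 10 = 580
  W2–S3: 4 × 16 = 64
  W2–S4: 26 × 7 = 182
  W3–S1: 49 × 8 = 392
  W4–S2: 118 × 3 = 354
Total cost = 2446.
So W2→S4 carries 26 units.

26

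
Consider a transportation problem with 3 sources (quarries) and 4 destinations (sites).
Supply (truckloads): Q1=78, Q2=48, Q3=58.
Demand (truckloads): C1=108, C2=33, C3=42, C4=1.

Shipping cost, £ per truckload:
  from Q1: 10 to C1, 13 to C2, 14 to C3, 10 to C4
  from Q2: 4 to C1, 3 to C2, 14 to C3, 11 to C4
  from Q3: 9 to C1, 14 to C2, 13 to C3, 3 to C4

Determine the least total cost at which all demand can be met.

One minimum-cost allocation:
  Q1 to C1: 36 × £10 = £360
  Q1 to C3: 42 × £14 = £588
  Q2 to C1: 15 × £4 = £60
  Q2 to C2: 33 × £3 = £99
  Q3 to C1: 57 × £9 = £513
  Q3 to C4: 1 × £3 = £3
Total = 360 + 588 + 60 + 99 + 513 + 3 = £1623.
(Supply check: Q1 ships 78; Q2 ships 48; Q3 ships 58.)

1623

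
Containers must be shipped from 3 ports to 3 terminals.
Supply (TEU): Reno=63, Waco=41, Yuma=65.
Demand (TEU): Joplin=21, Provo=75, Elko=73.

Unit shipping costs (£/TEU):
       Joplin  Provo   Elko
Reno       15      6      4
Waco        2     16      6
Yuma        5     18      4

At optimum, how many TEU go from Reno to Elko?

The minimum-cost plan:
  Reno->Provo: 63 × £6 = £378
  Waco->Joplin: 21 × £2 = £42
  Waco->Provo: 12 × £16 = £192
  Waco->Elko: 8 × £6 = £48
  Yuma->Elko: 65 × £4 = £260
Total cost = £920.
The route Reno→Elko is not used.

0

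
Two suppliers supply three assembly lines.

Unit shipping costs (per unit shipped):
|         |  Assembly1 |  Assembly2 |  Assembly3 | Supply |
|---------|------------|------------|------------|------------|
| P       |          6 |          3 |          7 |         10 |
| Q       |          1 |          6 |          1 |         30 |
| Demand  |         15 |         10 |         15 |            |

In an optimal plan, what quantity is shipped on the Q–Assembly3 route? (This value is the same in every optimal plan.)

15

Optimal shipments:
  P to Assembly2: 10 batches
  Q to Assembly1: 15 batches
  Q to Assembly3: 15 batches
Total cost = 60.
So Q→Assembly3 carries 15 batches.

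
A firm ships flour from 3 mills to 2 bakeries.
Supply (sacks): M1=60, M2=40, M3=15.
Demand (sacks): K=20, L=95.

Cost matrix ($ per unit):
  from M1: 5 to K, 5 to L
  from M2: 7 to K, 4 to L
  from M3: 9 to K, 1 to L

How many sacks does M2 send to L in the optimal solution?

40

The minimum-cost plan:
  M1->K: 20 × $5 = $100
  M1->L: 40 × $5 = $200
  M2->L: 40 × $4 = $160
  M3->L: 15 × $1 = $15
Total cost = $475.
So M2→L carries 40 sacks.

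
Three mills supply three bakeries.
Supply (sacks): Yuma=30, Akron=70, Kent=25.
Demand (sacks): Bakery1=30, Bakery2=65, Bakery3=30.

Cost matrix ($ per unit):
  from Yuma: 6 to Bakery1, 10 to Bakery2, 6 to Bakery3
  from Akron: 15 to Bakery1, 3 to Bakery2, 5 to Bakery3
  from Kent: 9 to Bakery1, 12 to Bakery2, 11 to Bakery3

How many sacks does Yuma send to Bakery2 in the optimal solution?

0

Optimal shipments:
  Yuma→Bakery1: 5 sacks
  Yuma→Bakery3: 25 sacks
  Akron→Bakery2: 65 sacks
  Akron→Bakery3: 5 sacks
  Kent→Bakery1: 25 sacks
Total cost = $625.
The route Yuma→Bakery2 is not used.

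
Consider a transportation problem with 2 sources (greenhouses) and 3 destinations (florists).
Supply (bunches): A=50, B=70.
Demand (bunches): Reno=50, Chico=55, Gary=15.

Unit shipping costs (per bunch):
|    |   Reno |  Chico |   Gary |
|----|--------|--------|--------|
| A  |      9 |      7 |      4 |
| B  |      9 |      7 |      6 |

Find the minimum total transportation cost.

Optimal allocation:
  A→Chico: 35 × 7 = 245
  A→Gary: 15 × 4 = 60
  B→Reno: 50 × 9 = 450
  B→Chico: 20 × 7 = 140
Total = 245 + 60 + 450 + 140 = 895.

895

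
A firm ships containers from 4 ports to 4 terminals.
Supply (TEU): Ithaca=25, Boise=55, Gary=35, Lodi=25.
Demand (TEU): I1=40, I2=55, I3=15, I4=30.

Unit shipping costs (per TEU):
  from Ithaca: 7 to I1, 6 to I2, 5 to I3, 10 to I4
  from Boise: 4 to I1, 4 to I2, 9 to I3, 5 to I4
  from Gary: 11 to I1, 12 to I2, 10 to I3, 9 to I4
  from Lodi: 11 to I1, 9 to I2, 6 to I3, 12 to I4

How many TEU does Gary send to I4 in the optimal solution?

30

Solving gives:
  Ithaca–I2: 25 TEU
  Boise–I1: 35 TEU
  Boise–I2: 20 TEU
  Gary–I1: 5 TEU
  Gary–I4: 30 TEU
  Lodi–I2: 10 TEU
  Lodi–I3: 15 TEU
Total cost = 875.
So Gary→I4 carries 30 TEU.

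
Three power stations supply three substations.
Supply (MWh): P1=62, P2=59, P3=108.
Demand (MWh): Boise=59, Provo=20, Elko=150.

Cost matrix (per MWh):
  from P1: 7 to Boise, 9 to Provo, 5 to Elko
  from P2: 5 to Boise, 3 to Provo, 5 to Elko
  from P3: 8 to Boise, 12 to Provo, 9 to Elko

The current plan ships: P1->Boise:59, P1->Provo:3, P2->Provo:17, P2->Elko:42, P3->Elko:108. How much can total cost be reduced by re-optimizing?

Current plan cost = 59·7 + 3·9 + 17·3 + 42·5 + 108·9 = 1673.
Optimal plan:
  P1 to Elko: 62 × 5 = 310
  P2 to Provo: 20 × 3 = 60
  P2 to Elko: 39 × 5 = 195
  P3 to Boise: 59 × 8 = 472
  P3 to Elko: 49 × 9 = 441
Optimal cost = 1478.
Saving = 1673 − 1478 = 195.

195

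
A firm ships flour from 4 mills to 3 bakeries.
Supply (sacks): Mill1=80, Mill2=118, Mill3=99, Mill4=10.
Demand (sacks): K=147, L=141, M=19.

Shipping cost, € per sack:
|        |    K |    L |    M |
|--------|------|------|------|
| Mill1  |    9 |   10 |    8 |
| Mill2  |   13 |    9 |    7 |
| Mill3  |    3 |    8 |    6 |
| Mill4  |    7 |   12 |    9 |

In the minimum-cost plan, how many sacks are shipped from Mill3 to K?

Optimal shipments:
  Mill1–K: 38 sacks
  Mill1–L: 42 sacks
  Mill2–L: 99 sacks
  Mill2–M: 19 sacks
  Mill3–K: 99 sacks
  Mill4–K: 10 sacks
Total cost = €2153.
So Mill3→K carries 99 sacks.

99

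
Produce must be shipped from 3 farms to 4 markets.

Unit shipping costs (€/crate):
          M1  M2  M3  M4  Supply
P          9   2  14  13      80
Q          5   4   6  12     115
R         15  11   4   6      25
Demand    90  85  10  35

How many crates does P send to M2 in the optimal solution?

80

Optimal shipments:
  P→M2: 80 × €2 = €160
  Q→M1: 90 × €5 = €450
  Q→M2: 5 × €4 = €20
  Q→M3: 10 × €6 = €60
  Q→M4: 10 × €12 = €120
  R→M4: 25 × €6 = €150
Total cost = €960.
So P→M2 carries 80 crates.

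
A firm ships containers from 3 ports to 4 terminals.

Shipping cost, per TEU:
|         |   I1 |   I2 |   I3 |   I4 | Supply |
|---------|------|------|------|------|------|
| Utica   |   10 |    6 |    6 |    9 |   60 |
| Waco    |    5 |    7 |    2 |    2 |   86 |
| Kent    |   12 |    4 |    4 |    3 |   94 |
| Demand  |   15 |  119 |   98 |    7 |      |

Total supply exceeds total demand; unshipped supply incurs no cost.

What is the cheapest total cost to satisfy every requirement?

A cheapest plan:
  Utica→I2: 32 × 6 = 192
  Utica→I3: 27 × 6 = 162
  Waco→I1: 15 × 5 = 75
  Waco→I3: 71 × 2 = 142
  Kent→I2: 87 × 4 = 348
  Kent→I4: 7 × 3 = 21
Total = 192 + 162 + 75 + 142 + 348 + 21 = 940.

940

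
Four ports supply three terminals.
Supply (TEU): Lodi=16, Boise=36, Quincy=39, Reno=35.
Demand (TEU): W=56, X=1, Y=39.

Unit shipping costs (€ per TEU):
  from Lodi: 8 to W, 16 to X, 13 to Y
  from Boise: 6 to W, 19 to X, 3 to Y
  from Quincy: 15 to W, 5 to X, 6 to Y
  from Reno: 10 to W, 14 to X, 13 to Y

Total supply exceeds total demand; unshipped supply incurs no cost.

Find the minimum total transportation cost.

624

Optimal allocation:
  Lodi->W: 16 × €8 = €128
  Boise->W: 35 × €6 = €210
  Boise->Y: 1 × €3 = €3
  Quincy->X: 1 × €5 = €5
  Quincy->Y: 38 × €6 = €228
  Reno->W: 5 × €10 = €50
Total = 128 + 210 + 3 + 5 + 228 + 50 = €624.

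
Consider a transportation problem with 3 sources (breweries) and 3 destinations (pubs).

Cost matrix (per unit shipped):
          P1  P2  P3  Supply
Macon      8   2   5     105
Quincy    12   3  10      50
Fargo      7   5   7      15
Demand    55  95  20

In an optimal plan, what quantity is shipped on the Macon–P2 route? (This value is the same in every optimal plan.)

45

Optimal shipments:
  Macon→P1: 40 × 8 = 320
  Macon→P2: 45 × 2 = 90
  Macon→P3: 20 × 5 = 100
  Quincy→P2: 50 × 3 = 150
  Fargo→P1: 15 × 7 = 105
Total cost = 765.
So Macon→P2 carries 45 kegs.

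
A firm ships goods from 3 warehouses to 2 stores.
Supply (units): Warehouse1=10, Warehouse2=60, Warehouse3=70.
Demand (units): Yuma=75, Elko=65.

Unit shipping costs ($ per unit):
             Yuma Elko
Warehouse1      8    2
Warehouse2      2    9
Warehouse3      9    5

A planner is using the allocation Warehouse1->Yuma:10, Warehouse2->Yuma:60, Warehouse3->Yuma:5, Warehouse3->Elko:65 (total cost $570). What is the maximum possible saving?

20

Current plan cost = 10·8 + 60·2 + 5·9 + 65·5 = $570.
Optimal plan:
  Warehouse1 to Elko: 10 × $2 = $20
  Warehouse2 to Yuma: 60 × $2 = $120
  Warehouse3 to Yuma: 15 × $9 = $135
  Warehouse3 to Elko: 55 × $5 = $275
Optimal cost = $550.
Saving = 570 − 550 = $20.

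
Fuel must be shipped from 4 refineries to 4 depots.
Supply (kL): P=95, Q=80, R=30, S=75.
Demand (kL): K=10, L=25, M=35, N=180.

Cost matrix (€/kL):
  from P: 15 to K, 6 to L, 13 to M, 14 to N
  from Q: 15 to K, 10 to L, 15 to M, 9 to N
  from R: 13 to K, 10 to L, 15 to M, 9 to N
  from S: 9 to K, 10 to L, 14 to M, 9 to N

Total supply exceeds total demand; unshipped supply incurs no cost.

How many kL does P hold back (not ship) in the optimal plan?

An optimal plan:
  P to L: 25 × €6 = €150
  P to M: 35 × €13 = €455
  P to N: 5 × €14 = €70
  Q to N: 80 × €9 = €720
  R to N: 30 × €9 = €270
  S to K: 10 × €9 = €90
  S to N: 65 × €9 = €585
Total cost = €2340.
P ships 65 of its 95, leaving 30.

30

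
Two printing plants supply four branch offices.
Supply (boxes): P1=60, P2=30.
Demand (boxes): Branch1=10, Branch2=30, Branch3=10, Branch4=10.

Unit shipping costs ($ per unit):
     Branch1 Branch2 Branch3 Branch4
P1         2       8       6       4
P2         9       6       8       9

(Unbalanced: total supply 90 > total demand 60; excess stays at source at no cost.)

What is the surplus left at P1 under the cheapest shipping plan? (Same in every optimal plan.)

30

Minimum-cost shipments:
  P1→Branch1: 10 × $2 = $20
  P1→Branch3: 10 × $6 = $60
  P1→Branch4: 10 × $4 = $40
  P2→Branch2: 30 × $6 = $180
Total cost = $300.
P1 ships 30 of its 60, leaving 30.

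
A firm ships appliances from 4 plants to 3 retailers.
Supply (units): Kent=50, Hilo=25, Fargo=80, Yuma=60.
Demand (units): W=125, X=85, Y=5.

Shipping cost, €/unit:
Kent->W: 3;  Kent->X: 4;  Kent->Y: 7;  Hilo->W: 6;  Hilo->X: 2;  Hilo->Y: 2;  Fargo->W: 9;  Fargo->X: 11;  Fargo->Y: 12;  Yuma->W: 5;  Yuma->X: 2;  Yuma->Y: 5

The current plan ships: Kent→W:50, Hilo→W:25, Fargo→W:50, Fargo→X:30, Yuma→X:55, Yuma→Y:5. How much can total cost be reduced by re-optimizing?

Current plan cost = 50·3 + 25·6 + 50·9 + 30·11 + 55·2 + 5·5 = €1215.
Optimal plan:
  Kent to W: 45 × €3 = €135
  Kent to X: 5 × €4 = €20
  Hilo to X: 20 × €2 = €40
  Hilo to Y: 5 × €2 = €10
  Fargo to W: 80 × €9 = €720
  Yuma to X: 60 × €2 = €120
Optimal cost = €1045.
Saving = 1215 − 1045 = €170.

170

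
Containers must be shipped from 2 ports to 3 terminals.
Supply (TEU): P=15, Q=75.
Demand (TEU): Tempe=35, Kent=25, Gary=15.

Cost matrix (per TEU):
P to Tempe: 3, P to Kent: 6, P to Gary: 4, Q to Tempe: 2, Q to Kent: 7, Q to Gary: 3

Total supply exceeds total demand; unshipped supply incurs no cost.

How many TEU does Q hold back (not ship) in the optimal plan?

15

An optimal plan:
  P–Kent: 15 × 6 = 90
  Q–Tempe: 35 × 2 = 70
  Q–Kent: 10 × 7 = 70
  Q–Gary: 15 × 3 = 45
Total cost = 275.
Q ships 60 of its 75, leaving 15.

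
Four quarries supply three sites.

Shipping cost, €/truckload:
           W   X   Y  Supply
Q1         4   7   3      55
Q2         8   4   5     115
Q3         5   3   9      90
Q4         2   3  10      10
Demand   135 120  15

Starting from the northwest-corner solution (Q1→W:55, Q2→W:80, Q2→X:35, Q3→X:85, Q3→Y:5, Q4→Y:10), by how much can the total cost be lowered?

Current plan cost = 55·4 + 80·8 + 35·4 + 85·3 + 5·9 + 10·10 = €1400.
Optimal plan:
  Q1 to W: 40 × €4 = €160
  Q1 to Y: 15 × €3 = €45
  Q2 to X: 115 × €4 = €460
  Q3 to W: 85 × €5 = €425
  Q3 to X: 5 × €3 = €15
  Q4 to W: 10 × €2 = €20
Optimal cost = €1125.
Saving = 1400 − 1125 = €275.

275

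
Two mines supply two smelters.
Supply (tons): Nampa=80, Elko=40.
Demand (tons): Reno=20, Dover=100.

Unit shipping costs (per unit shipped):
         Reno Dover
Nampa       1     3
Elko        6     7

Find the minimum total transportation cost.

An optimal shipping plan:
  Nampa to Reno: 20 × 1 = 20
  Nampa to Dover: 60 × 3 = 180
  Elko to Dover: 40 × 7 = 280
Total = 20 + 180 + 280 = 480.

480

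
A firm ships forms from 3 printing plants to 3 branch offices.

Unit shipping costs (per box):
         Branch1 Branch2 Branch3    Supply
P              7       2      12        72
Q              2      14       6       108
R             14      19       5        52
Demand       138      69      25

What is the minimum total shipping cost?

878

One minimum-cost allocation:
  P to Branch1: 3 × 7 = 21
  P to Branch2: 69 × 2 = 138
  Q to Branch1: 108 × 2 = 216
  R to Branch1: 27 × 14 = 378
  R to Branch3: 25 × 5 = 125
Total = 21 + 138 + 216 + 378 + 125 = 878.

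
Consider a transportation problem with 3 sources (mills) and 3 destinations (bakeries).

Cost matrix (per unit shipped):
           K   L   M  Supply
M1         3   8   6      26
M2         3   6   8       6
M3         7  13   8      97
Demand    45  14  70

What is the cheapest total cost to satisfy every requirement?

903

An optimal shipping plan:
  M1->K: 18 × 3 = 54
  M1->L: 8 × 8 = 64
  M2->L: 6 × 6 = 36
  M3->K: 27 × 7 = 189
  M3->M: 70 × 8 = 560
Total = 54 + 64 + 36 + 189 + 560 = 903.
(Supply check: M1 ships 26; M2 ships 6; M3 ships 97.)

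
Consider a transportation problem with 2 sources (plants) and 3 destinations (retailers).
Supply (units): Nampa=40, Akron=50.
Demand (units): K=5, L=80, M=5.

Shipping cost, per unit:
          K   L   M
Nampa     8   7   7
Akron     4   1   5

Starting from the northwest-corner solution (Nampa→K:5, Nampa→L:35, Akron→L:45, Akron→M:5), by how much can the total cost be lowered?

20

Current plan cost = 5·8 + 35·7 + 45·1 + 5·5 = 355.
Optimal plan:
  Nampa->K: 5 × 8 = 40
  Nampa->L: 30 × 7 = 210
  Nampa->M: 5 × 7 = 35
  Akron->L: 50 × 1 = 50
Optimal cost = 335.
Saving = 355 − 335 = 20.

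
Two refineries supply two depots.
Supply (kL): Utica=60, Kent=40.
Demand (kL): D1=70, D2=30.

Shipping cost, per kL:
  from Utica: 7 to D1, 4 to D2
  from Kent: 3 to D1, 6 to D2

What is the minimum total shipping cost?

A cheapest plan:
  Utica to D1: 30 × 7 = 210
  Utica to D2: 30 × 4 = 120
  Kent to D1: 40 × 3 = 120
Total = 210 + 120 + 120 = 450.
(Supply check: Utica ships 60; Kent ships 40.)

450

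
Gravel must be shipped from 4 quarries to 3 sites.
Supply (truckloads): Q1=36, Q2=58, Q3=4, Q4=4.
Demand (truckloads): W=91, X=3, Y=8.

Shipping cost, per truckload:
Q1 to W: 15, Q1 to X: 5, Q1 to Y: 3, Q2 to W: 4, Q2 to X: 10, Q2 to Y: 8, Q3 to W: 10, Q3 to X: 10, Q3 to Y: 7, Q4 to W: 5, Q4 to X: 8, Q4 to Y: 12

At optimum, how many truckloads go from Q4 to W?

4

The minimum-cost plan:
  Q1–W: 25 × 15 = 375
  Q1–X: 3 × 5 = 15
  Q1–Y: 8 × 3 = 24
  Q2–W: 58 × 4 = 232
  Q3–W: 4 × 10 = 40
  Q4–W: 4 × 5 = 20
Total cost = 706.
So Q4→W carries 4 truckloads.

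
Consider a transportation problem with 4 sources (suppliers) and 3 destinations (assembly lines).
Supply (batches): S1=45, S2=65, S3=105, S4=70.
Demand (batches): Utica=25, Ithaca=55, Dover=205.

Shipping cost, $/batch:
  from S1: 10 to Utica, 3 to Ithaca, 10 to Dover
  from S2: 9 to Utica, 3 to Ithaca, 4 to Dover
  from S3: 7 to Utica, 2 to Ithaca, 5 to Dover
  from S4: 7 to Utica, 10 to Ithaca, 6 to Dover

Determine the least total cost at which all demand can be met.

1335

Optimal allocation:
  S1→Ithaca: 45 batches
  S2→Dover: 65 batches
  S3→Ithaca: 10 batches
  S3→Dover: 95 batches
  S4→Utica: 25 batches
  S4→Dover: 45 batches
Total cost = $1335.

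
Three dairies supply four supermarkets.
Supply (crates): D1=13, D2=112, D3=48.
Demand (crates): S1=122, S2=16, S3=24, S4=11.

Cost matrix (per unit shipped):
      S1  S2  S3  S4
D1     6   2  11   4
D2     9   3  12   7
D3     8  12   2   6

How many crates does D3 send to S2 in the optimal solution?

Solving gives:
  D1–S1: 2 × 6 = 12
  D1–S4: 11 × 4 = 44
  D2–S1: 96 × 9 = 864
  D2–S2: 16 × 3 = 48
  D3–S1: 24 × 8 = 192
  D3–S3: 24 × 2 = 48
Total cost = 1208.
The route D3→S2 is not used.

0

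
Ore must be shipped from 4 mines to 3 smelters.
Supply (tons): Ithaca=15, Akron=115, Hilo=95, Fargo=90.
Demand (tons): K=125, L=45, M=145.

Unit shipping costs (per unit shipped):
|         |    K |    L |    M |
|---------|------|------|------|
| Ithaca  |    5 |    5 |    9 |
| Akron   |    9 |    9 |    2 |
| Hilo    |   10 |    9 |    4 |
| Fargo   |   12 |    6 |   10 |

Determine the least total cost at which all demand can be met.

1885

One minimum-cost allocation:
  Ithaca to K: 15 × 5 = 75
  Akron to M: 115 × 2 = 230
  Hilo to K: 65 × 10 = 650
  Hilo to M: 30 × 4 = 120
  Fargo to K: 45 × 12 = 540
  Fargo to L: 45 × 6 = 270
Total = 75 + 230 + 650 + 120 + 540 + 270 = 1885.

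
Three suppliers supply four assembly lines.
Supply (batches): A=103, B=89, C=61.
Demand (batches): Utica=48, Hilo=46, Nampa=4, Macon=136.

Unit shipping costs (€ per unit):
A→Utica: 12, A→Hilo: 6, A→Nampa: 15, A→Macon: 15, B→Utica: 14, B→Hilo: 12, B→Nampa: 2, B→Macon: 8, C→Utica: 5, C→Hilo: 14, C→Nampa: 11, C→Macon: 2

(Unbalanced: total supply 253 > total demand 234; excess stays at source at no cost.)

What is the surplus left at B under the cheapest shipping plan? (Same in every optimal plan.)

0

Minimum-cost shipments:
  A→Utica: 38 batches
  A→Hilo: 46 batches
  B→Nampa: 4 batches
  B→Macon: 85 batches
  C→Utica: 10 batches
  C→Macon: 51 batches
Total cost = €1572.
B ships 89 of its 89, leaving 0.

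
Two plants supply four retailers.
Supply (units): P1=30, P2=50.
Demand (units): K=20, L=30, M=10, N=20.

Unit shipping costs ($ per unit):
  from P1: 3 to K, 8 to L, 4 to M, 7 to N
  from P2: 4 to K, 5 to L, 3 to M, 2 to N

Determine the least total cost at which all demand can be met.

One minimum-cost allocation:
  P1->K: 20 × $3 = $60
  P1->M: 10 × $4 = $40
  P2->L: 30 × $5 = $150
  P2->N: 20 × $2 = $40
Total = 60 + 40 + 150 + 40 = $290.
(Supply check: P1 ships 30; P2 ships 50.)

290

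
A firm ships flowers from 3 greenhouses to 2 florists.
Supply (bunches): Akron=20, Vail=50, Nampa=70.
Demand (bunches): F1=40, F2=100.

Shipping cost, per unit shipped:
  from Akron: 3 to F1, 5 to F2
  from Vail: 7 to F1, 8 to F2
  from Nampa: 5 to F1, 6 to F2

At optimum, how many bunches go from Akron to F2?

0

Optimal shipments:
  Akron to F1: 20 bunches
  Vail to F1: 20 bunches
  Vail to F2: 30 bunches
  Nampa to F2: 70 bunches
Total cost = 860.
The route Akron→F2 is not used.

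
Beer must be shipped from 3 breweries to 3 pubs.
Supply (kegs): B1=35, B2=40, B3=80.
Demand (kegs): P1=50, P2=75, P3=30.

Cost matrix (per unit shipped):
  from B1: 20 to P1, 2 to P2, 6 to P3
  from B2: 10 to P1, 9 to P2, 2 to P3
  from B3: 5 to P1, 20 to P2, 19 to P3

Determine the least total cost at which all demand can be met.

1070

One minimum-cost allocation:
  B1–P2: 35 × 2 = 70
  B2–P2: 10 × 9 = 90
  B2–P3: 30 × 2 = 60
  B3–P1: 50 × 5 = 250
  B3–P2: 30 × 20 = 600
Total = 70 + 90 + 60 + 250 + 600 = 1070.
(Supply check: B1 ships 35; B2 ships 40; B3 ships 80.)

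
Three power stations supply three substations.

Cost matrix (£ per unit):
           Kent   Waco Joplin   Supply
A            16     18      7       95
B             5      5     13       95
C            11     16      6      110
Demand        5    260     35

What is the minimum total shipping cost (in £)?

3535

An optimal shipping plan:
  A->Waco: 60 MWh
  A->Joplin: 35 MWh
  B->Waco: 95 MWh
  C->Kent: 5 MWh
  C->Waco: 105 MWh
Total cost = £3535.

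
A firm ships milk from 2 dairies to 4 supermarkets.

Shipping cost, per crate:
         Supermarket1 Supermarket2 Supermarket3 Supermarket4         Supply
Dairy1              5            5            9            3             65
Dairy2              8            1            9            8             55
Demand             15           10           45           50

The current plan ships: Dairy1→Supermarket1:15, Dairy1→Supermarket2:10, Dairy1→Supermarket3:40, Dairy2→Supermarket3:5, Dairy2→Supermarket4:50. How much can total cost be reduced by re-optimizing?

290

Current plan cost = 15·5 + 10·5 + 40·9 + 5·9 + 50·8 = 930.
Optimal plan:
  Dairy1→Supermarket1: 15 × 5 = 75
  Dairy1→Supermarket4: 50 × 3 = 150
  Dairy2→Supermarket2: 10 × 1 = 10
  Dairy2→Supermarket3: 45 × 9 = 405
Optimal cost = 640.
Saving = 930 − 640 = 290.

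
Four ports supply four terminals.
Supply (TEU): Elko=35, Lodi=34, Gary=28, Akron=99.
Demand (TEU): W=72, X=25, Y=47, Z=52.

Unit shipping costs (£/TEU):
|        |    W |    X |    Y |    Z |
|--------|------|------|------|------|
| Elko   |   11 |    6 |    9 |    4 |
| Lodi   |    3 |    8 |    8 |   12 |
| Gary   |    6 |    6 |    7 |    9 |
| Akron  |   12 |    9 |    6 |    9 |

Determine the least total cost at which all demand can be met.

1190

One minimum-cost allocation:
  Elko to Z: 35 TEU
  Lodi to W: 34 TEU
  Gary to W: 28 TEU
  Akron to W: 10 TEU
  Akron to X: 25 TEU
  Akron to Y: 47 TEU
  Akron to Z: 17 TEU
Total cost = £1190.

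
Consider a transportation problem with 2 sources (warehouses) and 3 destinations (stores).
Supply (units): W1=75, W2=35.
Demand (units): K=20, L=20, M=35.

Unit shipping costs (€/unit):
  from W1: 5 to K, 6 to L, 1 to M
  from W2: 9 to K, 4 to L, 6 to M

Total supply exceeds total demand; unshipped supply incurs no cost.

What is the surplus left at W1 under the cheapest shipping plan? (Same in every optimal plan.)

An optimal plan:
  W1 to K: 20 × €5 = €100
  W1 to M: 35 × €1 = €35
  W2 to L: 20 × €4 = €80
Total cost = €215.
W1 ships 55 of its 75, leaving 20.

20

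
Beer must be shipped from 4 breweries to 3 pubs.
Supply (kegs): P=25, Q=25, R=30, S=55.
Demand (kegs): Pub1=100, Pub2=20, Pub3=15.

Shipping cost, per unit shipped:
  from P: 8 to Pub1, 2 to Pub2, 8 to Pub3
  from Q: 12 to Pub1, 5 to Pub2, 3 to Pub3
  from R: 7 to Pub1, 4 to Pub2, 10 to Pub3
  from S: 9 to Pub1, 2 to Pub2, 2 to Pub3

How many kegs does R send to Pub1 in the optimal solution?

30

The minimum-cost plan:
  P–Pub1: 25 × 8 = 200
  Q–Pub1: 10 × 12 = 120
  Q–Pub3: 15 × 3 = 45
  R–Pub1: 30 × 7 = 210
  S–Pub1: 35 × 9 = 315
  S–Pub2: 20 × 2 = 40
Total cost = 930.
So R→Pub1 carries 30 kegs.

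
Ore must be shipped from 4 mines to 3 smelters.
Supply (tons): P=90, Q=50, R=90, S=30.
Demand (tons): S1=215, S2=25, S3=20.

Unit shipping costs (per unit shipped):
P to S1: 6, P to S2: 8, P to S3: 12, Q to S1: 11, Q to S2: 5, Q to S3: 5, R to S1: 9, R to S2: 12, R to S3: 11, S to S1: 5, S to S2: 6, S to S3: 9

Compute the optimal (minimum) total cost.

1780

One minimum-cost allocation:
  P→S1: 90 tons
  Q→S1: 5 tons
  Q→S2: 25 tons
  Q→S3: 20 tons
  R→S1: 90 tons
  S→S1: 30 tons
Total cost = 1780.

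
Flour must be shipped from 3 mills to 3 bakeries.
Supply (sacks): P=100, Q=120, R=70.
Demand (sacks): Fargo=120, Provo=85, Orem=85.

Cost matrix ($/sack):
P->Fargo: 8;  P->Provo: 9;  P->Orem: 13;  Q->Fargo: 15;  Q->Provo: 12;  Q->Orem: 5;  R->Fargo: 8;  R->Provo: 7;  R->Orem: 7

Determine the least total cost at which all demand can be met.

Optimal allocation:
  P–Fargo: 100 × $8 = $800
  Q–Provo: 35 × $12 = $420
  Q–Orem: 85 × $5 = $425
  R–Fargo: 20 × $8 = $160
  R–Provo: 50 × $7 = $350
Total = 800 + 420 + 425 + 160 + 350 = $2155.

2155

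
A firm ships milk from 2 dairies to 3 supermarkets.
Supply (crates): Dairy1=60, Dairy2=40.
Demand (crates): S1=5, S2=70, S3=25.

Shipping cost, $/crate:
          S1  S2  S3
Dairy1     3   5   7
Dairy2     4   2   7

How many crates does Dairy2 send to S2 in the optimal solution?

Solving gives:
  Dairy1→S1: 5 × $3 = $15
  Dairy1→S2: 30 × $5 = $150
  Dairy1→S3: 25 × $7 = $175
  Dairy2→S2: 40 × $2 = $80
Total cost = $420.
So Dairy2→S2 carries 40 crates.

40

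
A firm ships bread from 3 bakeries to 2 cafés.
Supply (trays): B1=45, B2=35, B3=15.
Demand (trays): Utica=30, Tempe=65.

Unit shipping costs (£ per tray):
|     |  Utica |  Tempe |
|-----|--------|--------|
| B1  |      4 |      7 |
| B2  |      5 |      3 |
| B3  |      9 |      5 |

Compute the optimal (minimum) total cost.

Optimal allocation:
  B1 to Utica: 30 × £4 = £120
  B1 to Tempe: 15 × £7 = £105
  B2 to Tempe: 35 × £3 = £105
  B3 to Tempe: 15 × £5 = £75
Total = 120 + 105 + 105 + 75 = £405.

405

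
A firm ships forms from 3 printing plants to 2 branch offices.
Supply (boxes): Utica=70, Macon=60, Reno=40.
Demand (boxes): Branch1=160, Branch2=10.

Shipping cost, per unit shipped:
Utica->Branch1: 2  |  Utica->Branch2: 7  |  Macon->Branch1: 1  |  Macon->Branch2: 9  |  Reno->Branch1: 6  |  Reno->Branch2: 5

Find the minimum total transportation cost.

A cheapest plan:
  Utica→Branch1: 70 × 2 = 140
  Macon→Branch1: 60 × 1 = 60
  Reno→Branch1: 30 × 6 = 180
  Reno→Branch2: 10 × 5 = 50
Total = 140 + 60 + 180 + 50 = 430.
(Supply check: Utica ships 70; Macon ships 60; Reno ships 40.)

430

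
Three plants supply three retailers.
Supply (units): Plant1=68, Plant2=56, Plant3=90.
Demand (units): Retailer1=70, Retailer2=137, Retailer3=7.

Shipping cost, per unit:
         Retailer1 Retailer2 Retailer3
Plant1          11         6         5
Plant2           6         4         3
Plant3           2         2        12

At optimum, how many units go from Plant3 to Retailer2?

20

The minimum-cost plan:
  Plant1→Retailer2: 68 × 6 = 408
  Plant2→Retailer2: 49 × 4 = 196
  Plant2→Retailer3: 7 × 3 = 21
  Plant3→Retailer1: 70 × 2 = 140
  Plant3→Retailer2: 20 × 2 = 40
Total cost = 805.
So Plant3→Retailer2 carries 20 units.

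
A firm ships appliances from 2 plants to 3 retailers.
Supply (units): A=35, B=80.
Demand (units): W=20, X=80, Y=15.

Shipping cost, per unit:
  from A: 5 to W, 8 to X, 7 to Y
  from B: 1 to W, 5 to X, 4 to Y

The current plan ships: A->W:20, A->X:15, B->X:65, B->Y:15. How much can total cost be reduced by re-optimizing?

20

Current plan cost = 20·5 + 15·8 + 65·5 + 15·4 = 605.
Optimal plan:
  A→X: 20 × 8 = 160
  A→Y: 15 × 7 = 105
  B→W: 20 × 1 = 20
  B→X: 60 × 5 = 300
Optimal cost = 585.
Saving = 605 − 585 = 20.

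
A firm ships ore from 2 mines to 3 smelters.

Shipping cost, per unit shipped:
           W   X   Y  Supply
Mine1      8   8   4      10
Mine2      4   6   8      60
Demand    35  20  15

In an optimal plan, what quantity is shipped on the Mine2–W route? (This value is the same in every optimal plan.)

35

Solving gives:
  Mine1→Y: 10 × 4 = 40
  Mine2→W: 35 × 4 = 140
  Mine2→X: 20 × 6 = 120
  Mine2→Y: 5 × 8 = 40
Total cost = 340.
So Mine2→W carries 35 tons.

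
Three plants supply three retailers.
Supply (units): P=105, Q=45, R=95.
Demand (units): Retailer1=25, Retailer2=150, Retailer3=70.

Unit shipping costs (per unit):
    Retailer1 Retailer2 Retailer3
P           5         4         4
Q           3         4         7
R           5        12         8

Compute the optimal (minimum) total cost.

1285

A cheapest plan:
  P->Retailer2: 105 × 4 = 420
  Q->Retailer2: 45 × 4 = 180
  R->Retailer1: 25 × 5 = 125
  R->Retailer3: 70 × 8 = 560
Total = 420 + 180 + 125 + 560 = 1285.
(Supply check: P ships 105; Q ships 45; R ships 95.)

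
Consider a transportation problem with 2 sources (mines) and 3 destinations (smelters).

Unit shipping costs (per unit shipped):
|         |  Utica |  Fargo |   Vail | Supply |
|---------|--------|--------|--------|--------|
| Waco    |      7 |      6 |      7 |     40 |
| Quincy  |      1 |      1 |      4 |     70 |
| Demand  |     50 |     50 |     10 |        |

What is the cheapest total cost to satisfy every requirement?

320

An optimal shipping plan:
  Waco–Fargo: 30 tons
  Waco–Vail: 10 tons
  Quincy–Utica: 50 tons
  Quincy–Fargo: 20 tons
Total cost = 320.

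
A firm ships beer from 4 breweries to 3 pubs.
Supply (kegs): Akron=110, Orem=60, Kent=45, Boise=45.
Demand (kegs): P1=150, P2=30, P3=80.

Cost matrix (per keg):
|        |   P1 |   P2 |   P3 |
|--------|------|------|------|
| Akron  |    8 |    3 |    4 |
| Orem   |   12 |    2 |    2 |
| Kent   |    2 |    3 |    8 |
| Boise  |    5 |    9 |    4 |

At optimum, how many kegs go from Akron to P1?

Optimal shipments:
  Akron→P1: 60 × 8 = 480
  Akron→P2: 30 × 3 = 90
  Akron→P3: 20 × 4 = 80
  Orem→P3: 60 × 2 = 120
  Kent→P1: 45 × 2 = 90
  Boise→P1: 45 × 5 = 225
Total cost = 1085.
So Akron→P1 carries 60 kegs.

60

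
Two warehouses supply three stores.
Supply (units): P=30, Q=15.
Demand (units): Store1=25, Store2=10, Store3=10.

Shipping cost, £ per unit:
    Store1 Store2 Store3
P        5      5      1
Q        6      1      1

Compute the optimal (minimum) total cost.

145

One minimum-cost allocation:
  P→Store1: 25 × £5 = £125
  P→Store3: 5 × £1 = £5
  Q→Store2: 10 × £1 = £10
  Q→Store3: 5 × £1 = £5
Total = 125 + 5 + 10 + 5 = £145.
(Supply check: P ships 30; Q ships 15.)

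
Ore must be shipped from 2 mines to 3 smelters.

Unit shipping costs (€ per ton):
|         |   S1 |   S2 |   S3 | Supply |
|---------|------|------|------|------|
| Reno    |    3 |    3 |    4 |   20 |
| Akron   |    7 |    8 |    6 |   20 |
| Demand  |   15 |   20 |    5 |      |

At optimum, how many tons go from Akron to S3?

5

Optimal shipments:
  Reno–S2: 20 × €3 = €60
  Akron–S1: 15 × €7 = €105
  Akron–S3: 5 × €6 = €30
Total cost = €195.
So Akron→S3 carries 5 tons.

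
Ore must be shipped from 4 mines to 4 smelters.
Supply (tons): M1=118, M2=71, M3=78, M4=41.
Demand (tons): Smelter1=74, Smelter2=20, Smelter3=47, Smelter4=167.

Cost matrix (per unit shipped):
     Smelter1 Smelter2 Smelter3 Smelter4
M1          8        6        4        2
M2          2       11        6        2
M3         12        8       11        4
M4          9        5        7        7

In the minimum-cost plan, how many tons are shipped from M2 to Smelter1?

71

The minimum-cost plan:
  M1→Smelter3: 29 tons
  M1→Smelter4: 89 tons
  M2→Smelter1: 71 tons
  M3→Smelter4: 78 tons
  M4→Smelter1: 3 tons
  M4→Smelter2: 20 tons
  M4→Smelter3: 18 tons
Total cost = 1001.
So M2→Smelter1 carries 71 tons.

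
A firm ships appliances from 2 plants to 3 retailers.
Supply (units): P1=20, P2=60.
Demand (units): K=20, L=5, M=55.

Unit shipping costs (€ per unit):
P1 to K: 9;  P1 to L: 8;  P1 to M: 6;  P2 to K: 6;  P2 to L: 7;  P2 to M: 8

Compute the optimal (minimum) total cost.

One minimum-cost allocation:
  P1->M: 20 × €6 = €120
  P2->K: 20 × €6 = €120
  P2->L: 5 × €7 = €35
  P2->M: 35 × €8 = €280
Total = 120 + 120 + 35 + 280 = €555.
(Supply check: P1 ships 20; P2 ships 60.)

555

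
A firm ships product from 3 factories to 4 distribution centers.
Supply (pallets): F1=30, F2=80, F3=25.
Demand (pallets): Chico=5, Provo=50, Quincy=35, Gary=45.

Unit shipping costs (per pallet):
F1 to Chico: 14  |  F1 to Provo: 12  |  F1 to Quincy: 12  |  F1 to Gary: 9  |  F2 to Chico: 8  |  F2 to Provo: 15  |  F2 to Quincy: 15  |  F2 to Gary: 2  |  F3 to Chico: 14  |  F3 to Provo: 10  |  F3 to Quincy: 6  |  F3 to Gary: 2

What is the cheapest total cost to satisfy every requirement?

A cheapest plan:
  F1->Provo: 30 × 12 = 360
  F2->Chico: 5 × 8 = 40
  F2->Provo: 20 × 15 = 300
  F2->Quincy: 10 × 15 = 150
  F2->Gary: 45 × 2 = 90
  F3->Quincy: 25 × 6 = 150
Total = 360 + 40 + 300 + 150 + 90 + 150 = 1090.
(Supply check: F1 ships 30; F2 ships 80; F3 ships 25.)

1090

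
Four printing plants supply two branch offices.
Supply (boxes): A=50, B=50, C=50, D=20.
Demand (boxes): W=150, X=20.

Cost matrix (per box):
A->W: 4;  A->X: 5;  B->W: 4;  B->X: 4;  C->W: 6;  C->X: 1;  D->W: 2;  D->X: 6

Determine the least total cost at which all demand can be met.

A cheapest plan:
  A to W: 50 × 4 = 200
  B to W: 50 × 4 = 200
  C to W: 30 × 6 = 180
  C to X: 20 × 1 = 20
  D to W: 20 × 2 = 40
Total = 200 + 200 + 180 + 20 + 40 = 640.

640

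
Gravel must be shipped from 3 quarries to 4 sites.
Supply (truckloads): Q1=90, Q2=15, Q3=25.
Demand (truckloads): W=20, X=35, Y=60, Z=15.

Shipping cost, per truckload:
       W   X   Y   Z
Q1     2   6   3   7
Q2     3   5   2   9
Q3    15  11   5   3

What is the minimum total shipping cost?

480

An optimal shipping plan:
  Q1–W: 20 × 2 = 40
  Q1–X: 35 × 6 = 210
  Q1–Y: 35 × 3 = 105
  Q2–Y: 15 × 2 = 30
  Q3–Y: 10 × 5 = 50
  Q3–Z: 15 × 3 = 45
Total = 40 + 210 + 105 + 30 + 50 + 45 = 480.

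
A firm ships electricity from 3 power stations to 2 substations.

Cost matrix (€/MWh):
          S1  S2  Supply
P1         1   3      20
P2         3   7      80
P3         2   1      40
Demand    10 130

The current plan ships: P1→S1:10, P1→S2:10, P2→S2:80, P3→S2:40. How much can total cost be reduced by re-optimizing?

20

Current plan cost = 10·1 + 10·3 + 80·7 + 40·1 = €640.
Optimal plan:
  P1 to S2: 20 × €3 = €60
  P2 to S1: 10 × €3 = €30
  P2 to S2: 70 × €7 = €490
  P3 to S2: 40 × €1 = €40
Optimal cost = €620.
Saving = 640 − 620 = €20.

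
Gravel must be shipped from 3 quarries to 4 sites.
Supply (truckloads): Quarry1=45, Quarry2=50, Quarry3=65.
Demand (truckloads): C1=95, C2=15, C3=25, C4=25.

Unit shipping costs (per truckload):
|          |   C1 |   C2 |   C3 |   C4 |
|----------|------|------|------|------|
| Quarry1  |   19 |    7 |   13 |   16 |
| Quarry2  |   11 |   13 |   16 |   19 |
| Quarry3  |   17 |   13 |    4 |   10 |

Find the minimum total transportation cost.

1830

An optimal shipping plan:
  Quarry1–C1: 30 × 19 = 570
  Quarry1–C2: 15 × 7 = 105
  Quarry2–C1: 50 × 11 = 550
  Quarry3–C1: 15 × 17 = 255
  Quarry3–C3: 25 × 4 = 100
  Quarry3–C4: 25 × 10 = 250
Total = 570 + 105 + 550 + 255 + 100 + 250 = 1830.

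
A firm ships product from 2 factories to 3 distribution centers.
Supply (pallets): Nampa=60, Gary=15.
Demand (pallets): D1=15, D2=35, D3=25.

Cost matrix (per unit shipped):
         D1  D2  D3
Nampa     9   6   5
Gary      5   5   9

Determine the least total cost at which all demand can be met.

A cheapest plan:
  Nampa→D2: 35 × 6 = 210
  Nampa→D3: 25 × 5 = 125
  Gary→D1: 15 × 5 = 75
Total = 210 + 125 + 75 = 410.

410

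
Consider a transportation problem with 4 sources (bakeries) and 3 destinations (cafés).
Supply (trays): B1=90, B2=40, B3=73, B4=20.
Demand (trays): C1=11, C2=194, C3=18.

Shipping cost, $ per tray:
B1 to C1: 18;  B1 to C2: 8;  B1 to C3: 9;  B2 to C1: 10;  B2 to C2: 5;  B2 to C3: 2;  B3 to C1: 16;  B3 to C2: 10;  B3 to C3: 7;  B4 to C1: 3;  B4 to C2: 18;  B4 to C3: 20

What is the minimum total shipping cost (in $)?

Optimal allocation:
  B1→C2: 90 trays
  B2→C2: 22 trays
  B2→C3: 18 trays
  B3→C2: 73 trays
  B4→C1: 11 trays
  B4→C2: 9 trays
Total cost = $1791.

1791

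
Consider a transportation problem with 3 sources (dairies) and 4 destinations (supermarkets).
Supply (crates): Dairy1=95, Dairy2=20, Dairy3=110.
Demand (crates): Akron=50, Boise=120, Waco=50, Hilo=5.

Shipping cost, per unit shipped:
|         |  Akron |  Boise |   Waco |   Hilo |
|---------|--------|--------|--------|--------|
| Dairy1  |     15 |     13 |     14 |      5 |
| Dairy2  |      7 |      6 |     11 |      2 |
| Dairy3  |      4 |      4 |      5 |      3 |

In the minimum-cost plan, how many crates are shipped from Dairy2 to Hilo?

0

Optimal shipments:
  Dairy1→Boise: 90 × 13 = 1170
  Dairy1→Hilo: 5 × 5 = 25
  Dairy2→Boise: 20 × 6 = 120
  Dairy3→Akron: 50 × 4 = 200
  Dairy3→Boise: 10 × 4 = 40
  Dairy3→Waco: 50 × 5 = 250
Total cost = 1805.
The route Dairy2→Hilo is not used.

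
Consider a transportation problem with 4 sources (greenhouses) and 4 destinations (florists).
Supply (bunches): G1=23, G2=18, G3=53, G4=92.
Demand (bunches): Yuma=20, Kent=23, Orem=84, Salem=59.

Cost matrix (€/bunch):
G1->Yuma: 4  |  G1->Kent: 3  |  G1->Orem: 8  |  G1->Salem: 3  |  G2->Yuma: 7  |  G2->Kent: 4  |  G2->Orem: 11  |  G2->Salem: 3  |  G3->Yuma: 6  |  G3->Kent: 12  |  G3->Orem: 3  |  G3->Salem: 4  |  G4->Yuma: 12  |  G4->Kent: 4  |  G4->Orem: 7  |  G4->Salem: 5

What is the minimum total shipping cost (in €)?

801

Optimal allocation:
  G1–Yuma: 20 × €4 = €80
  G1–Salem: 3 × €3 = €9
  G2–Salem: 18 × €3 = €54
  G3–Orem: 53 × €3 = €159
  G4–Kent: 23 × €4 = €92
  G4–Orem: 31 × €7 = €217
  G4–Salem: 38 × €5 = €190
Total = 80 + 9 + 54 + 159 + 92 + 217 + 190 = €801.
(Supply check: G1 ships 23; G2 ships 18; G3 ships 53; G4 ships 92.)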